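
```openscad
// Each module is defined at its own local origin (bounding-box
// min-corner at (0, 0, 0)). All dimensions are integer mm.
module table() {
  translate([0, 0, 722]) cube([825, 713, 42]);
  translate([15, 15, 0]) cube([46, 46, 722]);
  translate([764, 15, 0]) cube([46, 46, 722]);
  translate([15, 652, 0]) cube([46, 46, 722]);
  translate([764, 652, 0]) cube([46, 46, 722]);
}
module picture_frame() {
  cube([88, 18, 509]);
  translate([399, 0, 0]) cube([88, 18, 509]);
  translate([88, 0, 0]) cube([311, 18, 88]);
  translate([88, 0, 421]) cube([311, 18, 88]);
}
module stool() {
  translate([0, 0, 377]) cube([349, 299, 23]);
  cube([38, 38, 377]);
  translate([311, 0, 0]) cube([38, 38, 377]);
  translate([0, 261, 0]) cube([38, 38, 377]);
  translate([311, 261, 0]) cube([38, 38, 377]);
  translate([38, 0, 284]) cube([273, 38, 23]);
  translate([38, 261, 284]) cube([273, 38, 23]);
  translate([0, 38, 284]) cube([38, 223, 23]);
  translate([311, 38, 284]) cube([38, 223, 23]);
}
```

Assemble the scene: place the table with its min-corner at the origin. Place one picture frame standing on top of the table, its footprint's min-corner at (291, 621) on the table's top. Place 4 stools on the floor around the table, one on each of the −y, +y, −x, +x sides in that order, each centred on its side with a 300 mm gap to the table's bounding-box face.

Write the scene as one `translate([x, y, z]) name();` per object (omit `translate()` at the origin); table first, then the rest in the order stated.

table();
translate([291, 621, 764]) picture_frame();
translate([238, -599, 0]) stool();
translate([238, 1013, 0]) stool();
translate([-649, 207, 0]) stool();
translate([1125, 207, 0]) stool();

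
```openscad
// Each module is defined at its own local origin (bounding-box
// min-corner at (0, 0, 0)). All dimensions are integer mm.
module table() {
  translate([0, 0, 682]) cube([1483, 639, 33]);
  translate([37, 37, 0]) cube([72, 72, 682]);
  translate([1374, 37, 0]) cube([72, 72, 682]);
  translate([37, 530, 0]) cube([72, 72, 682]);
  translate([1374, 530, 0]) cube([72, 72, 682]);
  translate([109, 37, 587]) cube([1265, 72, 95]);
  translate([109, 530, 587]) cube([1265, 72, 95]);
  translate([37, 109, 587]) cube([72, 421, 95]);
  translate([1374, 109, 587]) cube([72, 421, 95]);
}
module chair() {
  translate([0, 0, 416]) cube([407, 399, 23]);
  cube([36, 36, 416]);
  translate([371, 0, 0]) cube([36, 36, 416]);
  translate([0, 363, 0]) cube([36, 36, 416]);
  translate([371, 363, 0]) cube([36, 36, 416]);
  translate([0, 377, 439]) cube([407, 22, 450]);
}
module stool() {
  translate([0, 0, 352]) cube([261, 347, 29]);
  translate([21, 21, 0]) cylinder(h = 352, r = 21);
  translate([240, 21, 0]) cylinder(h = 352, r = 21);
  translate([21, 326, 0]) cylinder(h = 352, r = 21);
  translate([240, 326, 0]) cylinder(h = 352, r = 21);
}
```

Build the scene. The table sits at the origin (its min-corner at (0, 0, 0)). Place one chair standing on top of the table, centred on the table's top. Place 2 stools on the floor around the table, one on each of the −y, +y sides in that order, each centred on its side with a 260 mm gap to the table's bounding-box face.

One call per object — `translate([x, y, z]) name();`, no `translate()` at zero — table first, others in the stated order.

table();
translate([538, 120, 715]) chair();
translate([611, -607, 0]) stool();
translate([611, 899, 0]) stool();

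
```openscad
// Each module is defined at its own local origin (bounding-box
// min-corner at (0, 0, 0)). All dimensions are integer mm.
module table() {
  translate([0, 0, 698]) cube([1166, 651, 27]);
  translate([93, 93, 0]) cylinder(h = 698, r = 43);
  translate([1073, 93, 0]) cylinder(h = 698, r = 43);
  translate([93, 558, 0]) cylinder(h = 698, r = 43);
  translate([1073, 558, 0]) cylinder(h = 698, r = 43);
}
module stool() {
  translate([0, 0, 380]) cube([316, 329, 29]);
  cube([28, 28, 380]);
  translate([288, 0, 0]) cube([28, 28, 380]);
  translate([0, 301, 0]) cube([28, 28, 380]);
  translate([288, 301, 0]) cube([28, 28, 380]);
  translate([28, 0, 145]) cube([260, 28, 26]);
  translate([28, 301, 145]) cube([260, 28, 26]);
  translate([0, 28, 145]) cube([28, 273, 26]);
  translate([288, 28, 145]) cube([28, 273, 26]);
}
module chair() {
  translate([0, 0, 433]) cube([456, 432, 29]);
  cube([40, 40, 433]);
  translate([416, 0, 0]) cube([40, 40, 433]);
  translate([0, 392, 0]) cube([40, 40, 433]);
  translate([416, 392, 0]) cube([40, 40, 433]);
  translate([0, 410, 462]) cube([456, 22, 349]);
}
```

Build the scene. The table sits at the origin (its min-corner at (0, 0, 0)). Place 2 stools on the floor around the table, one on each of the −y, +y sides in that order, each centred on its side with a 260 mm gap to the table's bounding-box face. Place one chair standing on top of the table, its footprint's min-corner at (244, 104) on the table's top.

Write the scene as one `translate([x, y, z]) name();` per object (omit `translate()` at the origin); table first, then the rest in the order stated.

table();
translate([425, -589, 0]) stool();
translate([425, 911, 0]) stool();
translate([244, 104, 725]) chair();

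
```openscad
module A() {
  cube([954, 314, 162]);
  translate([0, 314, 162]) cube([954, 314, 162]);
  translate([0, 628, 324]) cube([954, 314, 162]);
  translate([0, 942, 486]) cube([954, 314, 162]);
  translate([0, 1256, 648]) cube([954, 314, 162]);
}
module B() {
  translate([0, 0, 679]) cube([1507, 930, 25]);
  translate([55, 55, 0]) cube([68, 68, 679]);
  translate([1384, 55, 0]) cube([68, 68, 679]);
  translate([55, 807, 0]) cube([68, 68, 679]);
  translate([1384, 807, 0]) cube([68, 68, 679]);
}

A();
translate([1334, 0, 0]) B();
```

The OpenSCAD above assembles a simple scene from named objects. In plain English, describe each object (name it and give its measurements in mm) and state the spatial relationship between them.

A is a run of 5 identical solid stair steps. Each tread is 954×314 mm and each step block is 162 mm high. Step 1 rests on the floor; step k is offset from step 1 by (k−1)×314 mm in y and (k−1)×162 mm in z.

B is a table with a 1507×930 mm rectangular top, 25 mm thick, top surface at z = 704 mm, supported by four 68×68 mm square legs, each inset 55 mm from the nearest pair of top edges, running from the floor.

The table is on the floor beside the staircase on its +x side.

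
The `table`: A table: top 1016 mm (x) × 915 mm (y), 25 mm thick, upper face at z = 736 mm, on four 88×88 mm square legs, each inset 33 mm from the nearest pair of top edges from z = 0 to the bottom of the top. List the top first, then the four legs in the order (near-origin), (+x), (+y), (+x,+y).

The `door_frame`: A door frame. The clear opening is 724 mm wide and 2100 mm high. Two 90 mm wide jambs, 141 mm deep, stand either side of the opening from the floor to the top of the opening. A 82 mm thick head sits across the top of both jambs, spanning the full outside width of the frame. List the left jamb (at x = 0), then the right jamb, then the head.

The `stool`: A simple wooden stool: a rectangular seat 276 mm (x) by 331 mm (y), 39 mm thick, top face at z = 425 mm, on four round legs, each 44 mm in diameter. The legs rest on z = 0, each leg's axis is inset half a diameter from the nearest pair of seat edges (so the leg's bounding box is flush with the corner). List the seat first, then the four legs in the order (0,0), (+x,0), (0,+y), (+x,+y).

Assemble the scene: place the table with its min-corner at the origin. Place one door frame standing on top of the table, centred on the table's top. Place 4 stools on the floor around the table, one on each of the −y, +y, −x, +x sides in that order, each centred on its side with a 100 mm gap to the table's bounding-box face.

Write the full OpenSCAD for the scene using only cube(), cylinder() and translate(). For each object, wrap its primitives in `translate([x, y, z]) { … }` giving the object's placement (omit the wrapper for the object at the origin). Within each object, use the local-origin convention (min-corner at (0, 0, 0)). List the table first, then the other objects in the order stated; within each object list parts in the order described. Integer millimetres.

translate([0, 0, 711]) cube([1016, 915, 25]);
translate([33, 33, 0]) cube([88, 88, 711]);
translate([895, 33, 0]) cube([88, 88, 711]);
translate([33, 794, 0]) cube([88, 88, 711]);
translate([895, 794, 0]) cube([88, 88, 711]);
translate([56, 387, 736]) {
  cube([90, 141, 2100]);
  translate([814, 0, 0]) cube([90, 141, 2100]);
  translate([0, 0, 2100]) cube([904, 141, 82]);
}
translate([370, -431, 0]) {
  translate([0, 0, 386]) cube([276, 331, 39]);
  translate([22, 22, 0]) cylinder(h = 386, r = 22);
  translate([254, 22, 0]) cylinder(h = 386, r = 22);
  translate([22, 309, 0]) cylinder(h = 386, r = 22);
  translate([254, 309, 0]) cylinder(h = 386, r = 22);
}
translate([370, 1015, 0]) {
  translate([0, 0, 386]) cube([276, 331, 39]);
  translate([22, 22, 0]) cylinder(h = 386, r = 22);
  translate([254, 22, 0]) cylinder(h = 386, r = 22);
  translate([22, 309, 0]) cylinder(h = 386, r = 22);
  translate([254, 309, 0]) cylinder(h = 386, r = 22);
}
translate([-376, 292, 0]) {
  translate([0, 0, 386]) cube([276, 331, 39]);
  translate([22, 22, 0]) cylinder(h = 386, r = 22);
  translate([254, 22, 0]) cylinder(h = 386, r = 22);
  translate([22, 309, 0]) cylinder(h = 386, r = 22);
  translate([254, 309, 0]) cylinder(h = 386, r = 22);
}
translate([1116, 292, 0]) {
  translate([0, 0, 386]) cube([276, 331, 39]);
  translate([22, 22, 0]) cylinder(h = 386, r = 22);
  translate([254, 22, 0]) cylinder(h = 386, r = 22);
  translate([22, 309, 0]) cylinder(h = 386, r = 22);
  translate([254, 309, 0]) cylinder(h = 386, r = 22);
}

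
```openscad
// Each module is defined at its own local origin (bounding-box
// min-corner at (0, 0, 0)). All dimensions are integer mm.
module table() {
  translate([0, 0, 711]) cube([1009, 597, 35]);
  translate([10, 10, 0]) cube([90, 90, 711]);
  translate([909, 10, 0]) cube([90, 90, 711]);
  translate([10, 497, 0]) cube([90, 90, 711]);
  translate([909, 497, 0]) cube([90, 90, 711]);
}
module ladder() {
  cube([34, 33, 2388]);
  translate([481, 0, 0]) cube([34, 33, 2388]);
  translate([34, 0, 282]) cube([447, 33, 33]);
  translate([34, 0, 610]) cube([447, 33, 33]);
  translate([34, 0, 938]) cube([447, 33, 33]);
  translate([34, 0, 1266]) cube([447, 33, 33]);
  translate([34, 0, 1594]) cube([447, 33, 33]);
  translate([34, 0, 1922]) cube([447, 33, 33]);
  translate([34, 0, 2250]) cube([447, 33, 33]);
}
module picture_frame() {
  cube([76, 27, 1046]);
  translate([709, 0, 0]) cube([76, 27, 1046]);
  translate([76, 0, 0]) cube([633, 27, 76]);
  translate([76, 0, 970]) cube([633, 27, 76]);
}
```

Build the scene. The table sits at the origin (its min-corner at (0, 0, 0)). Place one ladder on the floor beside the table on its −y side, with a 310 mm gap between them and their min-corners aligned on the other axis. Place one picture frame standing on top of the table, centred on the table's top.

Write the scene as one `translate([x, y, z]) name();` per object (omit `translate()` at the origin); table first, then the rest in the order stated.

table();
translate([0, -343, 0]) ladder();
translate([112, 285, 746]) picture_frame();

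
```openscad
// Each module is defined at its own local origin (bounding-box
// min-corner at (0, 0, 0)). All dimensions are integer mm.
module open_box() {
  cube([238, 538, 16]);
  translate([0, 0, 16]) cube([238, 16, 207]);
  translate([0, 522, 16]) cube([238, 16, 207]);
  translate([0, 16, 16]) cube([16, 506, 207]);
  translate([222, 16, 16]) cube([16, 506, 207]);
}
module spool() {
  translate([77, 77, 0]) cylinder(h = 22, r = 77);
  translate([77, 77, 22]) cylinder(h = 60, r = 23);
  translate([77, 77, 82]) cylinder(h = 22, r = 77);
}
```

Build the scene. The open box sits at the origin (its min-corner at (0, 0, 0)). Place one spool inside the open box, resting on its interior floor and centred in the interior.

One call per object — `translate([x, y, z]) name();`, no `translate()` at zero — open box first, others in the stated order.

open_box();
translate([42, 192, 16]) spool();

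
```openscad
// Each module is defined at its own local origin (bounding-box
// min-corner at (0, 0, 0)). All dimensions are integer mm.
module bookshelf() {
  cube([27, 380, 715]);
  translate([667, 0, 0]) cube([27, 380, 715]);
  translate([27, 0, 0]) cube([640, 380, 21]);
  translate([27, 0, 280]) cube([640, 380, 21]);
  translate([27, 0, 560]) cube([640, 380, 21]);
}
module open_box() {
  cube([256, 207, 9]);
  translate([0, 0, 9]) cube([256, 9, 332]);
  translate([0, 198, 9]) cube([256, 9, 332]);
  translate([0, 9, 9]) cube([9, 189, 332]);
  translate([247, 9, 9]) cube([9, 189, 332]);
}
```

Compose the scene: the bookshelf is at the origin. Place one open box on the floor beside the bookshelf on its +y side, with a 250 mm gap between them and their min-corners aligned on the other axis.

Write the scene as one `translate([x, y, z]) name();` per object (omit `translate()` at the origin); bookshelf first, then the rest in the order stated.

bookshelf();
translate([0, 630, 0]) open_box();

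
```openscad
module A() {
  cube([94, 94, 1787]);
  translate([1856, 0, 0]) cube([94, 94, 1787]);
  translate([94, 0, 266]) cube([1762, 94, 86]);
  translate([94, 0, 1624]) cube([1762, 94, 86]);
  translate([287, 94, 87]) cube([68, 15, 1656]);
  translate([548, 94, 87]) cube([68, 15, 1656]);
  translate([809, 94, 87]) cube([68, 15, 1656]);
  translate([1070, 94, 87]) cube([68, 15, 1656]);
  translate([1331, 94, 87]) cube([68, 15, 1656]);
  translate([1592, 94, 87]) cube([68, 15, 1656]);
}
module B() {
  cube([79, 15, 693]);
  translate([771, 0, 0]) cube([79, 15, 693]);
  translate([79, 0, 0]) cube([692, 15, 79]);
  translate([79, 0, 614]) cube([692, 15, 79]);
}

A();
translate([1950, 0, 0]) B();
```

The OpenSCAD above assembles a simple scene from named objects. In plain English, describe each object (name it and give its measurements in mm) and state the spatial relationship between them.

A is a fence section. Two 94×94 mm posts, 1787 mm tall, stand on the floor with a clear span of 1762 mm between their inner faces. Two horizontal rails of 94×86 mm section span the gap between the posts with their undersides at z = 266 mm and z = 1624 mm, flush with the posts' −y face. 6 pickets, each 68 mm wide, 15 mm thick and 1656 mm tall, are fixed to the +y face of the rails with their bottoms at z = 87 mm, evenly spaced across the span with equal gaps (rounded down to the nearest mm) at the −x end and between each pair — any rounding remainder accumulates at the +x end.

B is a picture frame with a 692×535 mm rectangular opening (x by z) and a uniform 79 mm border on every side. Frame depth is 15 mm along y. It is built from two vertical stiles running the full outside height and two horizontal rails spanning the gap between the stiles.

The picture frame is against the fence section's +x side, with their −y faces flush.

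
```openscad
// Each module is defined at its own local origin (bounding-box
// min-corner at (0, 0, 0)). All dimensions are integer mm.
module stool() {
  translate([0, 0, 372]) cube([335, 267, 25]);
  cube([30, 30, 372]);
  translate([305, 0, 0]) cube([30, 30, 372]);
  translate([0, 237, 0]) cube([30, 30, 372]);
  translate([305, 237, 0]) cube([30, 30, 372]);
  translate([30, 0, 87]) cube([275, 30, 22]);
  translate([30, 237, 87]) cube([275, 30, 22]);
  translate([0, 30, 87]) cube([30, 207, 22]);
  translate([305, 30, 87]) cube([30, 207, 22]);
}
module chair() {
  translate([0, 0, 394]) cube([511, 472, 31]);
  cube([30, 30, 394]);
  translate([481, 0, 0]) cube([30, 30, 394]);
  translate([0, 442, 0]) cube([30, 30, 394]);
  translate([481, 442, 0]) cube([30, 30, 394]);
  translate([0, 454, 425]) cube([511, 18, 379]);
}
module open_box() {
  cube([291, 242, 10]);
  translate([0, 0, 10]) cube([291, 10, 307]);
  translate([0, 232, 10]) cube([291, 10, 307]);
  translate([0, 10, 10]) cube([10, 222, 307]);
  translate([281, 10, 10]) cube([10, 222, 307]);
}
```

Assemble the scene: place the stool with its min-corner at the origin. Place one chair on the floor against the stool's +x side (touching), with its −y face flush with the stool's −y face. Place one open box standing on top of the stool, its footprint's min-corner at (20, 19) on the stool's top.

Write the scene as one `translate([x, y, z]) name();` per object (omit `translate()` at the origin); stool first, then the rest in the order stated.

stool();
translate([335, 0, 0]) chair();
translate([20, 19, 397]) open_box();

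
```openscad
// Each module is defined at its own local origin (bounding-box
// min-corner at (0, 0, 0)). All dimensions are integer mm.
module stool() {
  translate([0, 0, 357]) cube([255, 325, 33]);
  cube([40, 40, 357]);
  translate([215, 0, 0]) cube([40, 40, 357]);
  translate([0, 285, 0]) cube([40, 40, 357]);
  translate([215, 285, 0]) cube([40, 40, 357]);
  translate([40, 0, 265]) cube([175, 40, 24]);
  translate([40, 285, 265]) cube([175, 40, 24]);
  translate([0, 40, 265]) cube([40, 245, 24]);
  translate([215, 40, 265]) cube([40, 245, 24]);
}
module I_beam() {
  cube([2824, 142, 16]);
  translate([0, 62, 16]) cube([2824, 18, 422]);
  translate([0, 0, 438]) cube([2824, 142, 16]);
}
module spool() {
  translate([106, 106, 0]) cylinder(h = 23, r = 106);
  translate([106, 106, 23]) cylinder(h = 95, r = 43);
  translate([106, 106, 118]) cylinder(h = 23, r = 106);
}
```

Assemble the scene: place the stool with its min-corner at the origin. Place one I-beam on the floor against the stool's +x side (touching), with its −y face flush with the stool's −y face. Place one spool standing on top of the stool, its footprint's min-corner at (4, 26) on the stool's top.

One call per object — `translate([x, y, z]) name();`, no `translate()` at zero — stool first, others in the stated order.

stool();
translate([255, 0, 0]) I_beam();
translate([4, 26, 390]) spool();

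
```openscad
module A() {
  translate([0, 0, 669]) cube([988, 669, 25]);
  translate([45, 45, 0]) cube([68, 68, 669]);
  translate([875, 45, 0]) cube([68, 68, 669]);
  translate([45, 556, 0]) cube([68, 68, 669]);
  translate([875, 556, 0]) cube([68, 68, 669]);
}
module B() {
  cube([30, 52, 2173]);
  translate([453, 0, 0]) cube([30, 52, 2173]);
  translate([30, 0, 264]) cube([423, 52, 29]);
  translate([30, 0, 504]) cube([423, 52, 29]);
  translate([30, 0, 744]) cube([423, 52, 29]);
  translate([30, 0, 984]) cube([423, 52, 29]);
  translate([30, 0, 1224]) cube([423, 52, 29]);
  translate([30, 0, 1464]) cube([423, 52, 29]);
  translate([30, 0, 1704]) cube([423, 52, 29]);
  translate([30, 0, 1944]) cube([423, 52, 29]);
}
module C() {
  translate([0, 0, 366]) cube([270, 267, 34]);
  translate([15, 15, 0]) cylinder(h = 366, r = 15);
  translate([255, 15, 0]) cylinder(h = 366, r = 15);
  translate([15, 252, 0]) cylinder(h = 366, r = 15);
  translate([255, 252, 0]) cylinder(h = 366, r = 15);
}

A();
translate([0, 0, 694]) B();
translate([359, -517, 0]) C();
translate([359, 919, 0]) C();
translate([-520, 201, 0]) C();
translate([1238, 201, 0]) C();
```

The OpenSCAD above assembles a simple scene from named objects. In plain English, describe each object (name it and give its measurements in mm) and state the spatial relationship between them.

A is a table: top 988 mm (x) × 669 mm (y), 25 mm thick, upper face at z = 694 mm, on four 68×68 mm square legs, each inset 45 mm from the nearest pair of top edges, running from z = 0 to the bottom of the top.

B is a wooden ladder with two side rails of 30×52 mm section and 2173 mm height, set 483 mm apart overall. Between them run 8 rectangular rungs (52 mm deep, 29 mm thick), front faces flush with the rails' −y face. The bottom of the first rung is 264 mm above the floor and each subsequent rung is 240 mm higher than the one below.

C is a four-legged stool. The seat is a 270×267×34 mm slab whose top surface is at z = 400 mm; four round legs, each 30 mm in diameter, run from the floor (z = 0) to the underside of the seat, each leg's axis is inset half a diameter from the nearest pair of seat edges (so the leg's bounding box is flush with the corner).

The ladder is on top of the table. Four stools sit around the table at the −y, +y, −x, +x sides.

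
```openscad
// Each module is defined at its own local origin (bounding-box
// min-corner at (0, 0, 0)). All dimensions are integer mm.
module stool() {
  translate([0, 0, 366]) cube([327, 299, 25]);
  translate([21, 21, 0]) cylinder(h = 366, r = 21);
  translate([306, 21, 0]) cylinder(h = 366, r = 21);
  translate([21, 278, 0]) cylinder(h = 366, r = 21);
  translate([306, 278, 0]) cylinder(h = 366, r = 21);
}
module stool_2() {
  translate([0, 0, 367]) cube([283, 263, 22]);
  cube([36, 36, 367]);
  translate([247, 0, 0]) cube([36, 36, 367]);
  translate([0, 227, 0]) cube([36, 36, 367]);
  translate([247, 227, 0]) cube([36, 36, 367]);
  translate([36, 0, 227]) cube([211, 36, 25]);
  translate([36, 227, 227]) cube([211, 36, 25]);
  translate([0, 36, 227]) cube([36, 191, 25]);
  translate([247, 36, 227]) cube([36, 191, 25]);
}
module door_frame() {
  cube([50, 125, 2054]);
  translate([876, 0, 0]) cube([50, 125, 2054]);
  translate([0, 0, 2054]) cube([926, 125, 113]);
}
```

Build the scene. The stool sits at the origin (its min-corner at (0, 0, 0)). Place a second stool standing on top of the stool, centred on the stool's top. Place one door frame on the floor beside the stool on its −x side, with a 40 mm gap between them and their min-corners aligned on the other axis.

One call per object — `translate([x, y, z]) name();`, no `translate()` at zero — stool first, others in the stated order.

stool();
translate([22, 18, 391]) stool_2();
translate([-966, 0, 0]) door_frame();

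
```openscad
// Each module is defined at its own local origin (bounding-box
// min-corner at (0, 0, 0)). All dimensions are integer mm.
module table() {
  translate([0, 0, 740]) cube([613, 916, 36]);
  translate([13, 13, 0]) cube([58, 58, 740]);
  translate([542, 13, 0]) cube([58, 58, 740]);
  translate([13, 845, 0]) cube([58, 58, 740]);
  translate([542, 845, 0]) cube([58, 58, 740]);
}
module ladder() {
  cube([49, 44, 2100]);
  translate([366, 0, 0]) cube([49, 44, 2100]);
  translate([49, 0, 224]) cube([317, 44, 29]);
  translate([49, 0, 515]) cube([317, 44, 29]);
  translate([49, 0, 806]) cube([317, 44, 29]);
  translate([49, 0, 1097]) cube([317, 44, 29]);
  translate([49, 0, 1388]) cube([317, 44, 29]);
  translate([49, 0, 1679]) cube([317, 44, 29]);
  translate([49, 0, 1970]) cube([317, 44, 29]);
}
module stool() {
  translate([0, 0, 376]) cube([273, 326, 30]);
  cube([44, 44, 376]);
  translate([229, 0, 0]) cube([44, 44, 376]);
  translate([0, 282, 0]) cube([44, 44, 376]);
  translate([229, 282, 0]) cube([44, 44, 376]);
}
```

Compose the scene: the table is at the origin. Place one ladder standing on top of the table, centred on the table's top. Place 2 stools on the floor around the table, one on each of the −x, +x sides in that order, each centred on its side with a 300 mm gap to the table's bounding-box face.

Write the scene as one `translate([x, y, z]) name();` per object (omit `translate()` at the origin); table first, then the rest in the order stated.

table();
translate([99, 436, 776]) ladder();
translate([-573, 295, 0]) stool();
translate([913, 295, 0]) stool();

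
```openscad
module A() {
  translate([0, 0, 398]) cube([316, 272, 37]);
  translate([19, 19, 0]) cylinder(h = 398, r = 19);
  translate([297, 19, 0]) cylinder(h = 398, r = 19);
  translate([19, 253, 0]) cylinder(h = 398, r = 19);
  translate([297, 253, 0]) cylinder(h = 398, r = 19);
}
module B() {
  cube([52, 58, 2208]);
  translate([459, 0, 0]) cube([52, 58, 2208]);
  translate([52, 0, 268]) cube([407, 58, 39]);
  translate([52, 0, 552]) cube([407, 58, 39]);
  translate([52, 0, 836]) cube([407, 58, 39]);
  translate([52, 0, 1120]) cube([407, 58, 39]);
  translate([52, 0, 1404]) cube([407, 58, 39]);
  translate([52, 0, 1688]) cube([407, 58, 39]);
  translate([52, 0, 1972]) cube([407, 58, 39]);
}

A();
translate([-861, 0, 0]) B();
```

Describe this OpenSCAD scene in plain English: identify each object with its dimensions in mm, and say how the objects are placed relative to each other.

A is a four-legged stool. The seat is 316×272 mm, 37 mm thick, top at z = 435 mm. It stands on four round legs, each 38 mm in diameter, from z = 0 to the seat underside, each leg's axis is inset half a diameter from the nearest pair of seat edges (so the leg's bounding box is flush with the corner).

B is a straight ladder. Two 52×58 mm vertical rails, 2208 mm tall, stand 511 mm apart (outside-to-outside) with their front faces coplanar on the −y side. 7 rungs, each 58 mm deep and 39 mm tall, span between the inner faces of the rails, front faces flush with the rails. The lowest rung's underside is at z = 268 mm and rungs are spaced 284 mm apart (underside to underside).

The ladder is on the floor beside the stool on its −x side.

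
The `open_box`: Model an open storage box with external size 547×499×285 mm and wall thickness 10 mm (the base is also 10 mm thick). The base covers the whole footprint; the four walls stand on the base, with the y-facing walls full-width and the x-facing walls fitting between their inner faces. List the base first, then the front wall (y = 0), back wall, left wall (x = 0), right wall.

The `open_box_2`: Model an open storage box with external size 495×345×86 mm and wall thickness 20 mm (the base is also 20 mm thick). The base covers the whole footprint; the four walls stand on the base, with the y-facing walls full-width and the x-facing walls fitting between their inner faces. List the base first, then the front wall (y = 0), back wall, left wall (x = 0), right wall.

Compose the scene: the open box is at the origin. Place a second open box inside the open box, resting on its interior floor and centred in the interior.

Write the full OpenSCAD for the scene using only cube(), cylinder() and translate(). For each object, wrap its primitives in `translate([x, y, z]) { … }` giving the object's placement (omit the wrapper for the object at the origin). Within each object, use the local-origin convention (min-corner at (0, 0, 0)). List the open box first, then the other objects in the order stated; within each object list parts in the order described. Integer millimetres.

cube([547, 499, 10]);
translate([0, 0, 10]) cube([547, 10, 275]);
translate([0, 489, 10]) cube([547, 10, 275]);
translate([0, 10, 10]) cube([10, 479, 275]);
translate([537, 10, 10]) cube([10, 479, 275]);
translate([26, 77, 10]) {
  cube([495, 345, 20]);
  translate([0, 0, 20]) cube([495, 20, 66]);
  translate([0, 325, 20]) cube([495, 20, 66]);
  translate([0, 20, 20]) cube([20, 305, 66]);
  translate([475, 20, 20]) cube([20, 305, 66]);
}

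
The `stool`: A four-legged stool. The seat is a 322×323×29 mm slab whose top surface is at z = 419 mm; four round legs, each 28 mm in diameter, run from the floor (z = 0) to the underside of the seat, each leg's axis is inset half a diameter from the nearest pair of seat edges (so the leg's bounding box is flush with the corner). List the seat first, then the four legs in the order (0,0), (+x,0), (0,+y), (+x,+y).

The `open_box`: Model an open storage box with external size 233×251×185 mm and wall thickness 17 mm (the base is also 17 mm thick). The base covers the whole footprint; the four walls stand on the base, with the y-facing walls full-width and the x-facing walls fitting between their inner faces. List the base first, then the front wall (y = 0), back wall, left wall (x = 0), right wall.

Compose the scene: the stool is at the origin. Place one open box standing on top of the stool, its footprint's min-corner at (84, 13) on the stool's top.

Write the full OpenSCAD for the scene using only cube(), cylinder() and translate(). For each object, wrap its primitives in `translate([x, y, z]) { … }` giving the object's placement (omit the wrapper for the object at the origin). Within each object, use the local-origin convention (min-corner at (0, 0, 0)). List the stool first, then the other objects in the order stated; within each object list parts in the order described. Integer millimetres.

translate([0, 0, 390]) cube([322, 323, 29]);
translate([14, 14, 0]) cylinder(h = 390, r = 14);
translate([308, 14, 0]) cylinder(h = 390, r = 14);
translate([14, 309, 0]) cylinder(h = 390, r = 14);
translate([308, 309, 0]) cylinder(h = 390, r = 14);
translate([84, 13, 419]) {
  cube([233, 251, 17]);
  translate([0, 0, 17]) cube([233, 17, 168]);
  translate([0, 234, 17]) cube([233, 17, 168]);
  translate([0, 17, 17]) cube([17, 217, 168]);
  translate([216, 17, 17]) cube([17, 217, 168]);
}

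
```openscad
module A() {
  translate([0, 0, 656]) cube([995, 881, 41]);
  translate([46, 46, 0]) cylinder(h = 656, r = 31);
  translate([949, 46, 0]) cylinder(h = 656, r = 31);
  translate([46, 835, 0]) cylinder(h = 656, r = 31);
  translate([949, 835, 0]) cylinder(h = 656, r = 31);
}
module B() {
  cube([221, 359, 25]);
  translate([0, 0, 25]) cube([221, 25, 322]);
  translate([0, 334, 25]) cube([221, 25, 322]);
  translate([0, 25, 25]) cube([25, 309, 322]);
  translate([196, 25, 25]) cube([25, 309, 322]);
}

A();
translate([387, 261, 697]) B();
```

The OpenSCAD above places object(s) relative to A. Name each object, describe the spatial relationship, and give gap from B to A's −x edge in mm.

The open box's min-x is at 387; the table's min-x is 0; gap = 387 mm.

A is a table. B is an open box. The open box is on top of the table, centred. The gap from the open box to the table's −x edge is 387 mm.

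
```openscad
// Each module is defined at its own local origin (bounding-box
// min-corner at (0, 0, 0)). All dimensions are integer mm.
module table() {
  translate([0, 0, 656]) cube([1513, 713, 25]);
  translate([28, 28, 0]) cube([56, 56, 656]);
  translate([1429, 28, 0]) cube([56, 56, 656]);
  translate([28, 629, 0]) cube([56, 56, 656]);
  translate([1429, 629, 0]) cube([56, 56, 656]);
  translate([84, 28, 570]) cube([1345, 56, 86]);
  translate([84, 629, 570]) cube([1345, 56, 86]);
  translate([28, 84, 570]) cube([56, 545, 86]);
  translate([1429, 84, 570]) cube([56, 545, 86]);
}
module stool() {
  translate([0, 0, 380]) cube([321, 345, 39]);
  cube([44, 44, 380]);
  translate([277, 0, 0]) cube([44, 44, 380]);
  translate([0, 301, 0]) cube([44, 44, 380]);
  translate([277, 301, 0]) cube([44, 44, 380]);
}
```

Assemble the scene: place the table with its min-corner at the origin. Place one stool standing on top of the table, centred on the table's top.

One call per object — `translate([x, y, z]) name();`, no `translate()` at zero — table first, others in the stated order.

table();
translate([596, 184, 681]) stool();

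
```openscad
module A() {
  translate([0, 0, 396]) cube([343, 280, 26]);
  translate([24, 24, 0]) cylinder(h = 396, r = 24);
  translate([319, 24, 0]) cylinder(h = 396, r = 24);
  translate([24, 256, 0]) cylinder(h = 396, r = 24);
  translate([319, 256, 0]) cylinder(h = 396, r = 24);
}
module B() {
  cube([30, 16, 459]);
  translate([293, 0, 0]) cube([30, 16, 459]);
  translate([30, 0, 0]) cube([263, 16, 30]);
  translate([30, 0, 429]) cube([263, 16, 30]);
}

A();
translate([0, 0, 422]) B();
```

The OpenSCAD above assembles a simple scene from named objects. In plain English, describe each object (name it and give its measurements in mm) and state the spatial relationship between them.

A is a four-legged stool. The seat is a 343×280×26 mm slab whose top surface is at z = 422 mm; four round legs, each 48 mm in diameter, run from the floor (z = 0) to the underside of the seat, each leg's axis is inset half a diameter from the nearest pair of seat edges (so the leg's bounding box is flush with the corner).

B is a picture frame with a 263×399 mm rectangular opening (x by z) and a uniform 30 mm border on every side. Frame depth is 16 mm along y. It is built from two vertical stiles running the full outside height and two horizontal rails spanning the gap between the stiles.

The picture frame is on top of the stool.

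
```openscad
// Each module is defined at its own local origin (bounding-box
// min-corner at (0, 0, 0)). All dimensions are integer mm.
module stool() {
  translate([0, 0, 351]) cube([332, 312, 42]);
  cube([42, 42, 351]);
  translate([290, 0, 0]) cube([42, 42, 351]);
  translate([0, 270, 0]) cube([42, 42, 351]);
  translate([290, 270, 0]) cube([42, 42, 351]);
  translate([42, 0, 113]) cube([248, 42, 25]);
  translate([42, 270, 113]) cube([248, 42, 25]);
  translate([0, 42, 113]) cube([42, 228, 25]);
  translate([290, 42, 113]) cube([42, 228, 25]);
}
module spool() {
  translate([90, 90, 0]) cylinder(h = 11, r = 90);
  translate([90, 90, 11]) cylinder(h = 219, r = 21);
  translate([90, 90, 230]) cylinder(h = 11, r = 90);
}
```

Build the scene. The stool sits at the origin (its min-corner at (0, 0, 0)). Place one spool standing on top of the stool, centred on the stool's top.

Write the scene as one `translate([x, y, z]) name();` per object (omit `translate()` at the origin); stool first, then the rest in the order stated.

stool();
translate([76, 66, 393]) spool();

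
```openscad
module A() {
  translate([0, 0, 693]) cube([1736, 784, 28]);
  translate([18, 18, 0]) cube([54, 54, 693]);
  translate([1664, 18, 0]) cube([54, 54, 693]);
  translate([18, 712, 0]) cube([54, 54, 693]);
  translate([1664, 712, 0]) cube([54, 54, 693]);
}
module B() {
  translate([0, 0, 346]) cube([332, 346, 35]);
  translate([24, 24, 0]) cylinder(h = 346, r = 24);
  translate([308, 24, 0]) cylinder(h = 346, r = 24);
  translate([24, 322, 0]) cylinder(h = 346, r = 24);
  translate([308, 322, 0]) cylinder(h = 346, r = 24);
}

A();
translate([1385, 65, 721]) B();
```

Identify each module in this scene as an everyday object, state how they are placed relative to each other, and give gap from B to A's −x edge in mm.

The stool's min-x is at 1385; the table's min-x is 0; gap = 1385 mm.

A is a table. B is a stool. The stool is on top of the table. The gap from the stool to the table's −x edge is 1385 mm.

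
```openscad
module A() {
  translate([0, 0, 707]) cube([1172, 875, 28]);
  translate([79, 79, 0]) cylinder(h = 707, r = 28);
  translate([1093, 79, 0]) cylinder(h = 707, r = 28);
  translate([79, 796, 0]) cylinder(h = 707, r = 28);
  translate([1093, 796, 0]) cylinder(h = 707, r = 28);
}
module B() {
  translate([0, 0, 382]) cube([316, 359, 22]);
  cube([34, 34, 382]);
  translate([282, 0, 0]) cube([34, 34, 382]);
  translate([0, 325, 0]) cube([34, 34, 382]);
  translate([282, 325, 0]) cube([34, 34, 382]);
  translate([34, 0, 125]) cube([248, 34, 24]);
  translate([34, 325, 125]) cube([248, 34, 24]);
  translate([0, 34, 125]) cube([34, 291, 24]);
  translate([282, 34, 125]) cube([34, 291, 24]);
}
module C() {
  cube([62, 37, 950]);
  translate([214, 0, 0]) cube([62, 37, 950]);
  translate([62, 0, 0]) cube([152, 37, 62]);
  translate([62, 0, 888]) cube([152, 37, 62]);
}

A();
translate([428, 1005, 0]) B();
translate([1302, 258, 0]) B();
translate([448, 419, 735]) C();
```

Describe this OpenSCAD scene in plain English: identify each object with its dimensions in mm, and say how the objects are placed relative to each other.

A is a table: top 1172 mm (x) × 875 mm (y), 28 mm thick, upper face at z = 735 mm, on four round legs of 56 mm diameter, each leg's bounding box inset 51 mm from the nearest pair of top edges, running from z = 0 to the bottom of the top.

B is a four-legged stool. The seat is a 316×359×22 mm slab whose top surface is at z = 404 mm; four square legs, each 34×34 mm in cross-section, run from the floor (z = 0) to the underside of the seat, each flush with a corner of the seat. Four stretchers, 34 mm wide and 24 mm tall, connect adjacent legs with their undersides at z = 125 mm, each running between the inner faces of the legs it joins and aligned with the legs' outer faces on the other axis.

C is a picture frame with a 152×826 mm rectangular opening (x by z) and a uniform 62 mm border on every side. Frame depth is 37 mm along y. It is built from two vertical stiles running the full outside height and two horizontal rails spanning the gap between the stiles.

Two stools sit around the table at the +y, +x sides. The picture frame is on top of the table, centred.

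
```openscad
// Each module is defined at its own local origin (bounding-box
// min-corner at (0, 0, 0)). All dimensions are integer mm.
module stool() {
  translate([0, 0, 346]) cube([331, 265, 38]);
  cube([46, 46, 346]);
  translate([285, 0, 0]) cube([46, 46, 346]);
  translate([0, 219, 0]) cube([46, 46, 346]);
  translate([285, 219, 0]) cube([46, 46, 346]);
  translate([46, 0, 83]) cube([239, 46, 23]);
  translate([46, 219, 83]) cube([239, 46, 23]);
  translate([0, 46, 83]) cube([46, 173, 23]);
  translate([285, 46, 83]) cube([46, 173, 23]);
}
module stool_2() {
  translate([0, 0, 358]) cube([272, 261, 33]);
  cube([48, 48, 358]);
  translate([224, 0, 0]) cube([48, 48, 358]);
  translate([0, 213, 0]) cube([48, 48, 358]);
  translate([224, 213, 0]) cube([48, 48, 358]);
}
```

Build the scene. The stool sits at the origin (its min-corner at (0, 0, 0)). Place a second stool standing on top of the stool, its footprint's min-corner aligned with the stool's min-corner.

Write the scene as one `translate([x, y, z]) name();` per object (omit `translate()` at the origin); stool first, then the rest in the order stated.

stool();
translate([0, 0, 384]) stool_2();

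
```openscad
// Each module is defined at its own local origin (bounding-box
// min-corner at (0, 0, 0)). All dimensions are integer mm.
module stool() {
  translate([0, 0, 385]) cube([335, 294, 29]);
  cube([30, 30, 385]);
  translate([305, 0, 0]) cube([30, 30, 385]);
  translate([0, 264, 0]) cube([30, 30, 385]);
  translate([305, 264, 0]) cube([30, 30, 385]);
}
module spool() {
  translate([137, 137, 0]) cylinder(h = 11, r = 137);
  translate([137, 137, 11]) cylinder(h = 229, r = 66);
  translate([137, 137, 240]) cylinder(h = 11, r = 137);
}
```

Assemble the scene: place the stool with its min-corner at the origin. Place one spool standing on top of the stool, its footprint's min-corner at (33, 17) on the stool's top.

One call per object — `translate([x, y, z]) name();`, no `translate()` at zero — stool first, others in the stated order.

stool();
translate([33, 17, 414]) spool();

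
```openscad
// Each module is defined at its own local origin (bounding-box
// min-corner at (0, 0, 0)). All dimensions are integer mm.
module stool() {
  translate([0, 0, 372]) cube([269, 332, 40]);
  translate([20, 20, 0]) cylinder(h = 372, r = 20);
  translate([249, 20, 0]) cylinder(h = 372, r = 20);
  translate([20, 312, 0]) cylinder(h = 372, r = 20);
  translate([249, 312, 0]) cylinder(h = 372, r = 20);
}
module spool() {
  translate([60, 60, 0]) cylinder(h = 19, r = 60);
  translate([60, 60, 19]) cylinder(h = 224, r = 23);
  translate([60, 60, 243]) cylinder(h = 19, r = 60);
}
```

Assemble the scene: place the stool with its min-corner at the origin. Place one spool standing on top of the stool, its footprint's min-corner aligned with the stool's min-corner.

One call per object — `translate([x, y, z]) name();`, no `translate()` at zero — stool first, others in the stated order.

stool();
translate([0, 0, 412]) spool();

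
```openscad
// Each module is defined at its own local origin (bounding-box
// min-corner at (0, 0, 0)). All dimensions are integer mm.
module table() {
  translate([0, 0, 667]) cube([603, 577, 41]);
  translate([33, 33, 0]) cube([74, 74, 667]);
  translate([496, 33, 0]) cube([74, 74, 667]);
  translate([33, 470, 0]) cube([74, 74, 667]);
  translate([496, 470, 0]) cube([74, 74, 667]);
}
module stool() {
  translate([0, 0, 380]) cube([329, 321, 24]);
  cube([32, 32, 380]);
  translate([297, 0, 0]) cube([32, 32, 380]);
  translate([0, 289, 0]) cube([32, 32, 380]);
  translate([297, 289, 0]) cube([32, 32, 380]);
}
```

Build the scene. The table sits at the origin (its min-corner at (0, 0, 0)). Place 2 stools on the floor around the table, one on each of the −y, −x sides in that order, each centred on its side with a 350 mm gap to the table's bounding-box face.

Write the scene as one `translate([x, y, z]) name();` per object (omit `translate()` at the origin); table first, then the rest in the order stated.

table();
translate([137, -671, 0]) stool();
translate([-679, 128, 0]) stool();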